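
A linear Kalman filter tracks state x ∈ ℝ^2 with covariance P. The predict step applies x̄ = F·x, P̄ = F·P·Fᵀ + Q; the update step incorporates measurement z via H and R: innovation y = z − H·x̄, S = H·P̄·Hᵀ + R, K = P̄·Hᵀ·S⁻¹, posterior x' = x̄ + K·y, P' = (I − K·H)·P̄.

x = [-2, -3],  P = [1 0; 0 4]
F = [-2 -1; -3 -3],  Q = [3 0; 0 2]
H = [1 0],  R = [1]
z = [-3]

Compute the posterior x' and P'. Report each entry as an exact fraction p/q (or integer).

x̄ = F·x = [7, 15]
P̄ = F·P·Fᵀ + Q = [11 18; 18 47]
y = z − H·x̄ = [-10]
S = H·P̄·Hᵀ + R = [12]
K = P̄·Hᵀ·S⁻¹ = [11/12; 3/2]
x' = x̄ + K·y = [-13/6, 0]
P' = (I − K·H)·P̄ = [11/12 3/2; 3/2 20]

x' = [-13/6, 0]
P' = [11/12 3/2; 3/2 20]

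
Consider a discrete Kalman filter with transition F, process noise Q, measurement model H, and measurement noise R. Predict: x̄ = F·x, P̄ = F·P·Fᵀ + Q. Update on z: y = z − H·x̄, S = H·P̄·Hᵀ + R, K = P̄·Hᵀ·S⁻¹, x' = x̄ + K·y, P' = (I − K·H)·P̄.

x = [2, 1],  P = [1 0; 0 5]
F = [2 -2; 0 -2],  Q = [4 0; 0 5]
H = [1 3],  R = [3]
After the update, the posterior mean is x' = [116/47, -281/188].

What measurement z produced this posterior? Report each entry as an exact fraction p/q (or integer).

x̄ = F·x = [2, -2]
P̄ = F·P·Fᵀ + Q = [28 20; 20 25]
S = H·P̄·Hᵀ + R = [376]
K = P̄·Hᵀ·S⁻¹ = [11/47; 95/376]
x' − x̄ = [22/47, 95/188] = K·y
y = (KᵀK)⁻¹·Kᵀ·(x' − x̄) = [2]
z = y + H·x̄ = [2] + [-4] = [-2]

z = [-2]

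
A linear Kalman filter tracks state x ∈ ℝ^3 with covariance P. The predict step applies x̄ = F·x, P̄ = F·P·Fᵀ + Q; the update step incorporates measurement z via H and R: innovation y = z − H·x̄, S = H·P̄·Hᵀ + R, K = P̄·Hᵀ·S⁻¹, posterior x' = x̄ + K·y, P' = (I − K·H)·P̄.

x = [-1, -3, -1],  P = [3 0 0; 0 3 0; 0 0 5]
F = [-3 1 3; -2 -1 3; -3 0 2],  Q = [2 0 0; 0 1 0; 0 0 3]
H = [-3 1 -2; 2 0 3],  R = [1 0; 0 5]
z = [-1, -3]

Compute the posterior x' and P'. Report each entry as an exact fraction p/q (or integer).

x̄ = F·x = [-3, 2, 1]
P̄ = F·P·Fᵀ + Q = [77 60 57; 60 61 48; 57 48 50]
y = z − H·x̄ = [-10, 0]
S = H·P̄·Hᵀ + R = [1087 -1239; -1239 1447]
K = P̄·Hᵀ·S⁻¹ = [-1215/4721 20/4721; 15991/37768 20583/37768; 4415/37768 10671/37768]
x' = x̄ + K·y = [-2013/4721, -42187/18884, -3191/18884]
P' = (I − K·H)·P̄ = [10742/4721 16755/4721 -7128/4721; 16755/4721 308001/37768 -55055/37768; -7128/4721 -55055/37768 55801/37768]

x' = [-2013/4721, -42187/18884, -3191/18884]
P' = [10742/4721 16755/4721 -7128/4721; 16755/4721 308001/37768 -55055/37768; -7128/4721 -55055/37768 55801/37768]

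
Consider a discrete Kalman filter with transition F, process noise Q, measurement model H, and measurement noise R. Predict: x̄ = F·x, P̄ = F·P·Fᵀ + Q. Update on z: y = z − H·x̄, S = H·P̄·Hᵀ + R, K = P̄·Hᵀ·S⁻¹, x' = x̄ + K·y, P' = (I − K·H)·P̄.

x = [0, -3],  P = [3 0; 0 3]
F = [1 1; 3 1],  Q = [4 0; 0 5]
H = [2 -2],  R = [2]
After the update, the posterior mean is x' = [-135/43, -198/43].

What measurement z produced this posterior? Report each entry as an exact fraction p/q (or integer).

z = [3]

x̄ = F·x = [-3, -3]
P̄ = F·P·Fᵀ + Q = [10 12; 12 35]
S = H·P̄·Hᵀ + R = [86]
K = P̄·Hᵀ·S⁻¹ = [-2/43; -23/43]
x' − x̄ = [-6/43, -69/43] = K·y
y = (KᵀK)⁻¹·Kᵀ·(x' − x̄) = [3]
z = y + H·x̄ = [3] + [0] = [3]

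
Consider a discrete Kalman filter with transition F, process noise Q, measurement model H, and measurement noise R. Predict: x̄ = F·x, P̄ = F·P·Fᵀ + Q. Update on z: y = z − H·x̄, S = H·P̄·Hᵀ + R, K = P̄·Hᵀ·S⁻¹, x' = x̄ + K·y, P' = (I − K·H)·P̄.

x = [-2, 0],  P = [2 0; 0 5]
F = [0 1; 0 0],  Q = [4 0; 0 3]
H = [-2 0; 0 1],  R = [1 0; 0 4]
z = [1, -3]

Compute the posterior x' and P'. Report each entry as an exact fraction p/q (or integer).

x̄ = F·x = [0, 0]
P̄ = F·P·Fᵀ + Q = [9 0; 0 3]
y = z − H·x̄ = [1, -3]
S = H·P̄·Hᵀ + R = [37 0; 0 7]
K = P̄·Hᵀ·S⁻¹ = [-18/37 0; 0 3/7]
x' = x̄ + K·y = [-18/37, -9/7]
P' = (I − K·H)·P̄ = [9/37 0; 0 12/7]

x' = [-18/37, -9/7]
P' = [9/37 0; 0 12/7]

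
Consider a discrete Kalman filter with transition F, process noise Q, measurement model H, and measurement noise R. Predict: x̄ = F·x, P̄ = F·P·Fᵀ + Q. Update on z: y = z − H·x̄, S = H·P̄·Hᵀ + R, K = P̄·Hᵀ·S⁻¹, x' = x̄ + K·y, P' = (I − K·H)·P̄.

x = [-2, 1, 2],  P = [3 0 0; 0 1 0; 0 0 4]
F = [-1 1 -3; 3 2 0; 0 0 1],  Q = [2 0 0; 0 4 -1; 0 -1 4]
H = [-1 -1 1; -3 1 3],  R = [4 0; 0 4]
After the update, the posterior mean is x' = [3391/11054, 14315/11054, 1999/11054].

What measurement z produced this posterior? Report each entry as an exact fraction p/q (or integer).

x̄ = F·x = [-3, -4, 2]
P̄ = F·P·Fᵀ + Q = [42 -7 -12; -7 35 -1; -12 -1 8]
S = H·P̄·Hᵀ + R = [101 175; 175 741]
K = P̄·Hᵀ·S⁻¹ = [-1313/11054 -2211/11054; -7691/11054 2607/11054; 1309/11054 571/11054]
x' − x̄ = [36553/11054, 58531/11054, -20109/11054] = K·y
y = (KᵀK)⁻¹·Kᵀ·(x' − x̄) = [-11, -10]
z = y + H·x̄ = [-11, -10] + [9, 11] = [-2, 1]

z = [-2, 1]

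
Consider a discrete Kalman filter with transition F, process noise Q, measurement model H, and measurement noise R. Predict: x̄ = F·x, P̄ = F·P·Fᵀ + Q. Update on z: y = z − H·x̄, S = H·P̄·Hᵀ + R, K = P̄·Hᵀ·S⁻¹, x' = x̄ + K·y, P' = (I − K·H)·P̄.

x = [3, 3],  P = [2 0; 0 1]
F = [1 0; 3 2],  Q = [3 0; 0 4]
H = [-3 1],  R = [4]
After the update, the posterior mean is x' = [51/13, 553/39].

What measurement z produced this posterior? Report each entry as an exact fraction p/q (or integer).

x̄ = F·x = [3, 15]
P̄ = F·P·Fᵀ + Q = [5 6; 6 26]
S = H·P̄·Hᵀ + R = [39]
K = P̄·Hᵀ·S⁻¹ = [-3/13; 8/39]
x' − x̄ = [12/13, -32/39] = K·y
y = (KᵀK)⁻¹·Kᵀ·(x' − x̄) = [-4]
z = y + H·x̄ = [-4] + [6] = [2]

z = [2]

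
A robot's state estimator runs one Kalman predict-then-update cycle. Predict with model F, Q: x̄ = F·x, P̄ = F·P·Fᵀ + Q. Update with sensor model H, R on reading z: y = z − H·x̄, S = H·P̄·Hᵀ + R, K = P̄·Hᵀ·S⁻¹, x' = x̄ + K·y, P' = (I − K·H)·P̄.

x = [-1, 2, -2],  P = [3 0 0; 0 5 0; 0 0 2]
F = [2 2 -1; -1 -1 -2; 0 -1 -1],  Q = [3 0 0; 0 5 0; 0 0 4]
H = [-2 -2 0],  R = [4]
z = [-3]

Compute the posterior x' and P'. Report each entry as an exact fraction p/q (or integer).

x̄ = F·x = [4, 3, 0]
P̄ = F·P·Fᵀ + Q = [37 -12 -8; -12 21 9; -8 9 11]
y = z − H·x̄ = [11]
S = H·P̄·Hᵀ + R = [140]
K = P̄·Hᵀ·S⁻¹ = [-5/14; -9/70; -1/70]
x' = x̄ + K·y = [1/14, 111/70, -11/70]
P' = (I − K·H)·P̄ = [134/7 -129/7 -61/7; -129/7 654/35 306/35; -61/7 306/35 384/35]

x' = [1/14, 111/70, -11/70]
P' = [134/7 -129/7 -61/7; -129/7 654/35 306/35; -61/7 306/35 384/35]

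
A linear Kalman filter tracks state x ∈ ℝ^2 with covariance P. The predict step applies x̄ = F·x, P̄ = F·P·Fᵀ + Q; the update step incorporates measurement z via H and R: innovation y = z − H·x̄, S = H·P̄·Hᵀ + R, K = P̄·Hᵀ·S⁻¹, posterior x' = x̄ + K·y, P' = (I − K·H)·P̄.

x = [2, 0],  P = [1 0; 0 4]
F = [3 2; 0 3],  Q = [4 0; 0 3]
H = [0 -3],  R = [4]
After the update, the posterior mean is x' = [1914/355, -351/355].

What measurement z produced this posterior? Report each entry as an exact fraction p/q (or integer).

x̄ = F·x = [6, 0]
P̄ = F·P·Fᵀ + Q = [29 24; 24 39]
S = H·P̄·Hᵀ + R = [355]
K = P̄·Hᵀ·S⁻¹ = [-72/355; -117/355]
x' − x̄ = [-216/355, -351/355] = K·y
y = (KᵀK)⁻¹·Kᵀ·(x' − x̄) = [3]
z = y + H·x̄ = [3] + [0] = [3]

z = [3]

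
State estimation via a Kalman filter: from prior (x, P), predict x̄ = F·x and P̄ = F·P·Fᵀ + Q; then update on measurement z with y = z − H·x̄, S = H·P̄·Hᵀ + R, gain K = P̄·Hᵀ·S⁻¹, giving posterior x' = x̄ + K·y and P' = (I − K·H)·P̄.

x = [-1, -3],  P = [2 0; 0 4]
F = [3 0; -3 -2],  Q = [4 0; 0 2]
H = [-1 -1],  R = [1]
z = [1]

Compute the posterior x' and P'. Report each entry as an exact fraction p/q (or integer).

x' = [-97/23, 81/23]
P' = [490/23 -486/23; -486/23 504/23]

x̄ = F·x = [-3, 9]
P̄ = F·P·Fᵀ + Q = [22 -18; -18 36]
y = z − H·x̄ = [7]
S = H·P̄·Hᵀ + R = [23]
K = P̄·Hᵀ·S⁻¹ = [-4/23; -18/23]
x' = x̄ + K·y = [-97/23, 81/23]
P' = (I − K·H)·P̄ = [490/23 -486/23; -486/23 504/23]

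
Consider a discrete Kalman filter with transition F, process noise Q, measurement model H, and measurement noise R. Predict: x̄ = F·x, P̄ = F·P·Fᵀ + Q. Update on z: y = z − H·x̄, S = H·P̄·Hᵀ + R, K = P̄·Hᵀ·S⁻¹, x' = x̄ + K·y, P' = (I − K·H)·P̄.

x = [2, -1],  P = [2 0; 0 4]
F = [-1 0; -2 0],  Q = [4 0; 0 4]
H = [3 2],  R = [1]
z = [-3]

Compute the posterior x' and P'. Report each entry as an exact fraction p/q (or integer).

x̄ = F·x = [-2, -4]
P̄ = F·P·Fᵀ + Q = [6 4; 4 12]
y = z − H·x̄ = [11]
S = H·P̄·Hᵀ + R = [151]
K = P̄·Hᵀ·S⁻¹ = [26/151; 36/151]
x' = x̄ + K·y = [-16/151, -208/151]
P' = (I − K·H)·P̄ = [230/151 -332/151; -332/151 516/151]

x' = [-16/151, -208/151]
P' = [230/151 -332/151; -332/151 516/151]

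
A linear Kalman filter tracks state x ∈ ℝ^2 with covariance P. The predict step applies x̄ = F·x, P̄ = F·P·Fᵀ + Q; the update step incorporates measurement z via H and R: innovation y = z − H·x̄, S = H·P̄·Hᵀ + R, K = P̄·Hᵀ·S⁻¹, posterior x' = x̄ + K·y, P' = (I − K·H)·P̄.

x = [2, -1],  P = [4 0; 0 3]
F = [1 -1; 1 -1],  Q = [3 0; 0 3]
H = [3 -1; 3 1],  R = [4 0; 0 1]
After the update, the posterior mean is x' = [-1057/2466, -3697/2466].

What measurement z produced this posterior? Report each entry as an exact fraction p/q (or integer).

x̄ = F·x = [3, 3]
P̄ = F·P·Fᵀ + Q = [10 7; 7 10]
S = H·P̄·Hᵀ + R = [62 80; 80 143]
K = P̄·Hᵀ·S⁻¹ = [329/2466 227/1233; -907/2466 521/1233]
x' − x̄ = [-8455/2466, -11095/2466] = K·y
y = (KᵀK)⁻¹·Kᵀ·(x' − x̄) = [-5, -15]
z = y + H·x̄ = [-5, -15] + [6, 12] = [1, -3]

z = [1, -3]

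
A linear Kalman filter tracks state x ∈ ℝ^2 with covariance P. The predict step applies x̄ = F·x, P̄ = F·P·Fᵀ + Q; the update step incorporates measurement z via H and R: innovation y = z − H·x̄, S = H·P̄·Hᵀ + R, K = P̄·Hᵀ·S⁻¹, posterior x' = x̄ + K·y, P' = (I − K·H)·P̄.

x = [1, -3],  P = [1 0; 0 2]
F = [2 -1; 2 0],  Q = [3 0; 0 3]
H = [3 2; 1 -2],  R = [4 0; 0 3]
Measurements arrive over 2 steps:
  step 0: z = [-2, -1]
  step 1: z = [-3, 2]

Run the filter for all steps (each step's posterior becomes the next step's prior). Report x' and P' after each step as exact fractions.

step 0: x̄ = F·x = [5, 2]
step 0: P̄ = F·P·Fᵀ + Q = [9 4; 4 7]
step 0: y = z − H·x̄ = [-21, -2]
step 0: S = H·P̄·Hᵀ + R = [161 -17; -17 24]
step 0: K = P̄·Hᵀ·S⁻¹ = [857/3575 756/3575; 454/3575 -1168/3575]
step 0: x' = x̄ + K·y = [-1634/3575, -48/3575]
step 0: P' = (I − K·H)·P̄ = [1424/3575 -422/3575; -422/3575 1541/3575]
step 1: x̄ = F·x = [-644/715, -3268/3575]
step 1: P̄ = F·P·Fᵀ + Q = [786/143 1308/715; 1308/715 16421/3575]
step 1: y = z − H·x̄ = [5471/3575, 3834/3575]
step 1: S = H·P̄·Hᵀ + R = [335314/3575 -32894/3575; -32894/3575 69899/3575]
step 1: K = P̄·Hᵀ·S⁻¹ = [734397/3126727 639492/3126727; 391869/3126727 -992132/3126727]
step 1: x' = x̄ + K·y = [-1006535/3126727, -3322535/3126727]
step 1: P' = (I − K·H)·P̄ = [1214016/3126727 -352230/3126727; -352230/3126727 1312083/3126727]

step 0: x' = [-1634/3575, -48/3575], P' = [1424/3575 -422/3575; -422/3575 1541/3575]
step 1: x' = [-1006535/3126727, -3322535/3126727], P' = [1214016/3126727 -352230/3126727; -352230/3126727 1312083/3126727]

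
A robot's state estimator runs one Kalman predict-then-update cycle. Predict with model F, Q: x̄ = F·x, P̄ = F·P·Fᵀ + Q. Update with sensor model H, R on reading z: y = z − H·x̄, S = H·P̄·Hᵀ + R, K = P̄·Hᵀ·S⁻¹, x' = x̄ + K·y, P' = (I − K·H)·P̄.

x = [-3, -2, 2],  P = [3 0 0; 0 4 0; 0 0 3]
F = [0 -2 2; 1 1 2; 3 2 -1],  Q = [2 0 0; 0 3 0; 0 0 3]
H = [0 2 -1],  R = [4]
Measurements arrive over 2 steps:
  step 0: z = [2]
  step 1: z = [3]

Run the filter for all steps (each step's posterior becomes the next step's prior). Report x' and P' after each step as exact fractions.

step 0: x̄ = F·x = [8, -1, -15]
step 0: P̄ = F·P·Fᵀ + Q = [30 4 -22; 4 22 11; -22 11 49]
step 0: y = z − H·x̄ = [-11]
step 0: S = H·P̄·Hᵀ + R = [97]
step 0: K = P̄·Hᵀ·S⁻¹ = [30/97; 33/97; -27/97]
step 0: x' = x̄ + K·y = [446/97, -460/97, -1158/97]
step 0: P' = (I − K·H)·P̄ = [2010/97 -602/97 -1324/97; -602/97 1045/97 1958/97; -1324/97 1958/97 4024/97]
step 1: x̄ = F·x = [-1396/97, -2330/97, 1576/97]
step 1: P̄ = F·P·Fᵀ + Q = [4806/97 8646/97 -4812/97; 8646/97 20774/97 -3684/97; -4812/97 -3684/97 19473/97]
step 1: y = z − H·x̄ = [6527/97]
step 1: S = H·P̄·Hᵀ + R = [117693/97]
step 1: K = P̄·Hᵀ·S⁻¹ = [2456/13077; 45232/117693; -8947/39231]
step 1: x' = x̄ + K·y = [-22940/13077, 216542/117693, 35371/39231]
step 1: P' = (I − K·H)·P̄ = [9806/1453 20350/13077 10292/4359; 20350/13077 4113614/117693 2682100/39231; 10292/4359 2682100/39231 1799996/13077]

step 0: x' = [446/97, -460/97, -1158/97], P' = [2010/97 -602/97 -1324/97; -602/97 1045/97 1958/97; -1324/97 1958/97 4024/97]
step 1: x' = [-22940/13077, 216542/117693, 35371/39231], P' = [9806/1453 20350/13077 10292/4359; 20350/13077 4113614/117693 2682100/39231; 10292/4359 2682100/39231 1799996/13077]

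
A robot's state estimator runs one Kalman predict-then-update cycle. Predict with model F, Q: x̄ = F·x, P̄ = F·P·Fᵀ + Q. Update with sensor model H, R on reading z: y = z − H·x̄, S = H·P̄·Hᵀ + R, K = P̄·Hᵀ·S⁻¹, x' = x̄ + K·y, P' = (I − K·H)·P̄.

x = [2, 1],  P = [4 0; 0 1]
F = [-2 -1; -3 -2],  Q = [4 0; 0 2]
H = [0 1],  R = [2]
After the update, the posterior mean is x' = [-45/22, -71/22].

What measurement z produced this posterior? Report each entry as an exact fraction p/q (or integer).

z = [-3]

x̄ = F·x = [-5, -8]
P̄ = F·P·Fᵀ + Q = [21 26; 26 42]
S = H·P̄·Hᵀ + R = [44]
K = P̄·Hᵀ·S⁻¹ = [13/22; 21/22]
x' − x̄ = [65/22, 105/22] = K·y
y = (KᵀK)⁻¹·Kᵀ·(x' − x̄) = [5]
z = y + H·x̄ = [5] + [-8] = [-3]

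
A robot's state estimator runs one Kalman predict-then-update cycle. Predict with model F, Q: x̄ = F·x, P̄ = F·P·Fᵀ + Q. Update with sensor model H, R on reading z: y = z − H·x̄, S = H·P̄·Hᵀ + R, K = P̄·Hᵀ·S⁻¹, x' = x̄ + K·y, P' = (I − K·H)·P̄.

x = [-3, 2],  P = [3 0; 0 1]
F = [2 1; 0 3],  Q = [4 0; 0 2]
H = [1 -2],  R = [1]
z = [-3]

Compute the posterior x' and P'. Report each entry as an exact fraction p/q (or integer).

x̄ = F·x = [-4, 6]
P̄ = F·P·Fᵀ + Q = [17 3; 3 11]
y = z − H·x̄ = [13]
S = H·P̄·Hᵀ + R = [50]
K = P̄·Hᵀ·S⁻¹ = [11/50; -19/50]
x' = x̄ + K·y = [-57/50, 53/50]
P' = (I − K·H)·P̄ = [729/50 359/50; 359/50 189/50]

x' = [-57/50, 53/50]
P' = [729/50 359/50; 359/50 189/50]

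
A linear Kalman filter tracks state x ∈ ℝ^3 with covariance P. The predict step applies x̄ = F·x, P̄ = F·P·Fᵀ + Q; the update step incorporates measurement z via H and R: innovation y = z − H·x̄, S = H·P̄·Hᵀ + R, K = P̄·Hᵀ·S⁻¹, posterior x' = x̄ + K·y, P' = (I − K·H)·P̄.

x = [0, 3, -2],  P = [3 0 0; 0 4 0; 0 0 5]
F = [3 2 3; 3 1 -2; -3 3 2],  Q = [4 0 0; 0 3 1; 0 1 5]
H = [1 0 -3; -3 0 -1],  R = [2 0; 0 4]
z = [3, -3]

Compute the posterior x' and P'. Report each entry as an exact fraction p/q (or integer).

x' = [220905/185438, 1797571/185438, -9875/16858]
P' = [140341/370876 16033/370876 2019/33716; 16033/370876 14117445/370876 -2905/33716; 2019/33716 -2905/33716 7399/33716]

x̄ = F·x = [0, 7, 5]
P̄ = F·P·Fᵀ + Q = [92 5 27; 5 54 -34; 27 -34 88]
y = z − H·x̄ = [18, 2]
S = H·P̄·Hᵀ + R = [724 204; 204 1082]
K = P̄·Hᵀ·S⁻¹ = [36857/370876 -27702/92719; 55949/370876 -1009/92719; -10089/33716 -841/8429]
x' = x̄ + K·y = [220905/185438, 1797571/185438, -9875/16858]
P' = (I − K·H)·P̄ = [140341/370876 16033/370876 2019/33716; 16033/370876 14117445/370876 -2905/33716; 2019/33716 -2905/33716 7399/33716]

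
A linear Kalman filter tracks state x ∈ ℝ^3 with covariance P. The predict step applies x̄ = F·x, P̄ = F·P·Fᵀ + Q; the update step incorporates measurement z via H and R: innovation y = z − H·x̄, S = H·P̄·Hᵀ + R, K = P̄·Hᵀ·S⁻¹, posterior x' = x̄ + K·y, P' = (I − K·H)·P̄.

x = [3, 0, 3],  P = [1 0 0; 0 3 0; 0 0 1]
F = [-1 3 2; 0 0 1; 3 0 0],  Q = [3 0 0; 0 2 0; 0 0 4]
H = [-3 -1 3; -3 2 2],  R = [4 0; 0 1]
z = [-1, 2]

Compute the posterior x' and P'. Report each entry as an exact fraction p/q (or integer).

x' = [107739/16484, 28029/8242, 121909/16484]
P' = [95467/16484 16979/8242 106933/16484; 16979/8242 4425/4121 17577/8242; 106933/16484 17577/8242 123859/16484]

x̄ = F·x = [3, 3, 9]
P̄ = F·P·Fᵀ + Q = [35 2 -3; 2 3 0; -3 0 13]
y = z − H·x̄ = [-16, -13]
S = H·P̄·Hᵀ + R = [505 426; 426 392]
K = P̄·Hᵀ·S⁻¹ = [55/8242 -4619/16484; -882/4121 1917/8242; 1953/8242 -2773/16484]
x' = x̄ + K·y = [107739/16484, 28029/8242, 121909/16484]
P' = (I − K·H)·P̄ = [95467/16484 16979/8242 106933/16484; 16979/8242 4425/4121 17577/8242; 106933/16484 17577/8242 123859/16484]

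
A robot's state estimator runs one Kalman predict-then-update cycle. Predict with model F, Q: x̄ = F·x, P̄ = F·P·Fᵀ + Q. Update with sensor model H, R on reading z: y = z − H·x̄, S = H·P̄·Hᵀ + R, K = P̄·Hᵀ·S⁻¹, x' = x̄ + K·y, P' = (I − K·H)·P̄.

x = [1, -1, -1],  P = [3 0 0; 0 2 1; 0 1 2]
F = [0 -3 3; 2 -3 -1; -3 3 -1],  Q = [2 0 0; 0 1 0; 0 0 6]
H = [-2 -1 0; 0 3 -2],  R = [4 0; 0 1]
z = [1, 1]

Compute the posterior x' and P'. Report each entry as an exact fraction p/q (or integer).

x̄ = F·x = [0, 6, -5]
P̄ = F·P·Fᵀ + Q = [20 6 -12; 6 39 -34; -12 -34 47]
y = z − H·x̄ = [7, -27]
S = H·P̄·Hᵀ + R = [147 -269; -269 948]
K = P̄·Hᵀ·S⁻¹ = [-6462/13399 -1240/13399; 1417/66995 13476/66995; 452/13399 -2642/13399]
x' = x̄ + K·y = [-11754/13399, 48037/66995, 7503/13399]
P' = (I − K·H)·P̄ = [22808/13399 -19768/13399 -29032/13399; -19768/13399 192012/66995 56256/13399; -29032/13399 56256/13399 85705/13399]

x' = [-11754/13399, 48037/66995, 7503/13399]
P' = [22808/13399 -19768/13399 -29032/13399; -19768/13399 192012/66995 56256/13399; -29032/13399 56256/13399 85705/13399]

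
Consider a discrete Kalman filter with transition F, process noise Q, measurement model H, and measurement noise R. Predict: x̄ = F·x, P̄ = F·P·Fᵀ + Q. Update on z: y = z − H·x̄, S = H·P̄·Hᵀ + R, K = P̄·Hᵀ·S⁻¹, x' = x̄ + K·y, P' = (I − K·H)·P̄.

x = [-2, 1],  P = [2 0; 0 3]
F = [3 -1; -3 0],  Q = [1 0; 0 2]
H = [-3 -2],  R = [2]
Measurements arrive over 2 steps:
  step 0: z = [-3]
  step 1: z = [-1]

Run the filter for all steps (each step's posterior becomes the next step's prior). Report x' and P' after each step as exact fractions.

step 0: x̄ = F·x = [-7, 6]
step 0: P̄ = F·P·Fᵀ + Q = [22 -18; -18 20]
step 0: y = z − H·x̄ = [-12]
step 0: S = H·P̄·Hᵀ + R = [64]
step 0: K = P̄·Hᵀ·S⁻¹ = [-15/32; 7/32]
step 0: x' = x̄ + K·y = [-11/8, 27/8]
step 0: P' = (I − K·H)·P̄ = [127/16 -183/16; -183/16 271/16]
step 1: x̄ = F·x = [-15/2, 33/8]
step 1: P̄ = F·P·Fᵀ + Q = [158 -423/4; -423/4 1175/16]
step 1: y = z − H·x̄ = [-61/4]
step 1: S = H·P̄·Hᵀ + R = [1795/4]
step 1: K = P̄·Hᵀ·S⁻¹ = [-210/359; 1363/3590]
step 1: x' = x̄ + K·y = [510/359, -5977/3590]
step 1: P' = (I − K·H)·P̄ = [1597/359 -4371/718; -4371/718 62839/7180]

step 0: x' = [-11/8, 27/8], P' = [127/16 -183/16; -183/16 271/16]
step 1: x' = [510/359, -5977/3590], P' = [1597/359 -4371/718; -4371/718 62839/7180]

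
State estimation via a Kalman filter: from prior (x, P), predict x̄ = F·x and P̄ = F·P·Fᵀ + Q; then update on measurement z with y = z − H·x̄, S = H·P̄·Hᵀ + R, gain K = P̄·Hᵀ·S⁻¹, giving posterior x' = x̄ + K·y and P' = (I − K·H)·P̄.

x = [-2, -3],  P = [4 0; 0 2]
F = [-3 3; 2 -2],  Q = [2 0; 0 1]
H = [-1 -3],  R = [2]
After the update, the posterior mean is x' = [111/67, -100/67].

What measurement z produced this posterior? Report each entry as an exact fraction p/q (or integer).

z = [3]

x̄ = F·x = [-3, 2]
P̄ = F·P·Fᵀ + Q = [56 -36; -36 25]
S = H·P̄·Hᵀ + R = [67]
K = P̄·Hᵀ·S⁻¹ = [52/67; -39/67]
x' − x̄ = [312/67, -234/67] = K·y
y = (KᵀK)⁻¹·Kᵀ·(x' − x̄) = [6]
z = y + H·x̄ = [6] + [-3] = [3]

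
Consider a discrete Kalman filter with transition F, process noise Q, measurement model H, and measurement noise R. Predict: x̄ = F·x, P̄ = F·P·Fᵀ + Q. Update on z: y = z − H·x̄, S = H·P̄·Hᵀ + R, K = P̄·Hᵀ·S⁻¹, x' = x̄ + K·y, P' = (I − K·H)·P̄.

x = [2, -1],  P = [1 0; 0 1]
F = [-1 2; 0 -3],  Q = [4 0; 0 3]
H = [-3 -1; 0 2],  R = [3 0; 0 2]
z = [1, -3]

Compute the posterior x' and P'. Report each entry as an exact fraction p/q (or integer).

x̄ = F·x = [-4, 3]
P̄ = F·P·Fᵀ + Q = [9 -6; -6 12]
y = z − H·x̄ = [-8, -9]
S = H·P̄·Hᵀ + R = [60 12; 12 50]
K = P̄·Hᵀ·S⁻¹ = [-151/476 -39/238; 1/238 57/119]
x' = x̄ + K·y = [3/238, -160/119]
P' = (I − K·H)·P̄ = [177/476 -39/238; -39/238 57/119]

x' = [3/238, -160/119]
P' = [177/476 -39/238; -39/238 57/119]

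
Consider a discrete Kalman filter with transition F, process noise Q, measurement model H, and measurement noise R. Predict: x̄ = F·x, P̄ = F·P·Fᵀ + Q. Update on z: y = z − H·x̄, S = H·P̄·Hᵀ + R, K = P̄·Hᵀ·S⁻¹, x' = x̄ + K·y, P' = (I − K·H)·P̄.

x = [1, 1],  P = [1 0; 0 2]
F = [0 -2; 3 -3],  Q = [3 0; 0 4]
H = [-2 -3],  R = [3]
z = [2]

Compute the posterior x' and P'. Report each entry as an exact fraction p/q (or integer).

x̄ = F·x = [-2, 0]
P̄ = F·P·Fᵀ + Q = [11 12; 12 31]
y = z − H·x̄ = [-2]
S = H·P̄·Hᵀ + R = [470]
K = P̄·Hᵀ·S⁻¹ = [-29/235; -117/470]
x' = x̄ + K·y = [-412/235, 117/235]
P' = (I − K·H)·P̄ = [903/235 -573/235; -573/235 881/470]

x' = [-412/235, 117/235]
P' = [903/235 -573/235; -573/235 881/470]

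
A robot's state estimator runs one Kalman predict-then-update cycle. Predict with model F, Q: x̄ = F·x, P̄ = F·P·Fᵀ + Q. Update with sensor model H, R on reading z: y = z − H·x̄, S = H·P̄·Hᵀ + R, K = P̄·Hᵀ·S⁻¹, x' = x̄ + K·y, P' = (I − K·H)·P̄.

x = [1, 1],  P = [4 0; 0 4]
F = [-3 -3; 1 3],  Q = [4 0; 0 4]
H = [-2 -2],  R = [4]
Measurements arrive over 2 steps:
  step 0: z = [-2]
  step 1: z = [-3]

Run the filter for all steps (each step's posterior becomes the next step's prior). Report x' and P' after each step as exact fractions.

step 0: x̄ = F·x = [-6, 4]
step 0: P̄ = F·P·Fᵀ + Q = [76 -48; -48 44]
step 0: y = z − H·x̄ = [-6]
step 0: S = H·P̄·Hᵀ + R = [100]
step 0: K = P̄·Hᵀ·S⁻¹ = [-14/25; 2/25]
step 0: x' = x̄ + K·y = [-66/25, 88/25]
step 0: P' = (I − K·H)·P̄ = [1116/25 -1088/25; -1088/25 1084/25]
step 1: x̄ = F·x = [-66/25, 198/25]
step 1: P̄ = F·P·Fᵀ + Q = [316/25 -48/25; -48/25 4444/25]
step 1: y = z − H·x̄ = [189/25]
step 1: S = H·P̄·Hᵀ + R = [18756/25]
step 1: K = P̄·Hᵀ·S⁻¹ = [-134/4689; -2198/4689]
step 1: x' = x̄ + K·y = [-1488/521, 2280/521]
step 1: P' = (I − K·H)·P̄ = [56396/4689 -56128/4689; -56128/4689 60524/4689]

step 0: x' = [-66/25, 88/25], P' = [1116/25 -1088/25; -1088/25 1084/25]
step 1: x' = [-1488/521, 2280/521], P' = [56396/4689 -56128/4689; -56128/4689 60524/4689]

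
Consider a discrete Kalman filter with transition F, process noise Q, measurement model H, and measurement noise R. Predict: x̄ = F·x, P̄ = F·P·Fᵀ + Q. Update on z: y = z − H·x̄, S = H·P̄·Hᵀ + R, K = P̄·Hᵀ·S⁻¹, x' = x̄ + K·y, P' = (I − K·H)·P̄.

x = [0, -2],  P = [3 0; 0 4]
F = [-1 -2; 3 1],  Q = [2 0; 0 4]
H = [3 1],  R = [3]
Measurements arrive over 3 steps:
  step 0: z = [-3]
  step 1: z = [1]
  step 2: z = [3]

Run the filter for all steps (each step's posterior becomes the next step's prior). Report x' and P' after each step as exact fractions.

step 0: x' = [-98/125, -42/125], P' = [509/125 -1389/125; -1389/125 4119/125]
step 1: x' = [26137/21220, -2857/1061], P' = [23187/21220 -12141/5305; -12141/5305 36534/5305]
step 2: x' = [94179/119540, 19023/23908], P' = [906349/836780 -1911531/836780; -1911531/836780 5784189/836780]

step 0: x̄ = F·x = [4, -2]
step 0: P̄ = F·P·Fᵀ + Q = [21 -17; -17 35]
step 0: y = z − H·x̄ = [-13]
step 0: S = H·P̄·Hᵀ + R = [125]
step 0: K = P̄·Hᵀ·S⁻¹ = [46/125; -16/125]
step 0: x' = x̄ + K·y = [-98/125, -42/125]
step 0: P' = (I − K·H)·P̄ = [509/125 -1389/125; -1389/125 4119/125]
step 1: x̄ = F·x = [182/125, -336/125]
step 1: P̄ = F·P·Fᵀ + Q = [11679/125 -42/125; -42/125 866/125]
step 1: y = z − H·x̄ = [-17/25]
step 1: S = H·P̄·Hᵀ + R = [4244/5]
step 1: K = P̄·Hᵀ·S⁻¹ = [6999/21220; 37/5305]
step 1: x' = x̄ + K·y = [26137/21220, -2857/1061]
step 1: P' = (I − K·H)·P̄ = [23187/21220 -12141/5305; -12141/5305 36534/5305]
step 2: x̄ = F·x = [88143/21220, 21271/21220]
step 2: P̄ = F·P·Fᵀ + Q = [91183/4244 -4377/4244; -4377/4244 29663/4244]
step 2: y = z − H·x̄ = [-11102/1061]
step 2: S = H·P̄·Hᵀ + R = [209195/1061]
step 2: K = P̄·Hᵀ·S⁻¹ = [67293/209195; 4133/209195]
step 2: x' = x̄ + K·y = [94179/119540, 19023/23908]
step 2: P' = (I − K·H)·P̄ = [906349/836780 -1911531/836780; -1911531/836780 5784189/836780]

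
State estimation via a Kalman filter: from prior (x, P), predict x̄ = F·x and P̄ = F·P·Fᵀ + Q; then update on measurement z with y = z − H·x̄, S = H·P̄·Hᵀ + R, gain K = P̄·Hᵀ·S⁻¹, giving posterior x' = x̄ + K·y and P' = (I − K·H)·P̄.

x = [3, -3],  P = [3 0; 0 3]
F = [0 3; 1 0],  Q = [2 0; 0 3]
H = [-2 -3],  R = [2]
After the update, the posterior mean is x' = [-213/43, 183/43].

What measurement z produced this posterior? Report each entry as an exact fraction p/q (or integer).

x̄ = F·x = [-9, 3]
P̄ = F·P·Fᵀ + Q = [29 0; 0 6]
S = H·P̄·Hᵀ + R = [172]
K = P̄·Hᵀ·S⁻¹ = [-29/86; -9/86]
x' − x̄ = [174/43, 54/43] = K·y
y = (KᵀK)⁻¹·Kᵀ·(x' − x̄) = [-12]
z = y + H·x̄ = [-12] + [9] = [-3]

z = [-3]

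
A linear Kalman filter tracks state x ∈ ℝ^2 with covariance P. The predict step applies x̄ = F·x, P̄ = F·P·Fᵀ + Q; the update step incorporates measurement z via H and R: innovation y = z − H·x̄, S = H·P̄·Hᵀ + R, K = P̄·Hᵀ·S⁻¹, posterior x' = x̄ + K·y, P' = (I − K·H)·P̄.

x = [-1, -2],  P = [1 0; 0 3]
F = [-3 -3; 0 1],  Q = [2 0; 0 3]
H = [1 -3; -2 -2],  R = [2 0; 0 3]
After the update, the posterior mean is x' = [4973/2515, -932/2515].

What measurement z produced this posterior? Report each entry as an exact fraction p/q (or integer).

z = [3, -3]

x̄ = F·x = [9, -2]
P̄ = F·P·Fᵀ + Q = [38 -9; -9 6]
S = H·P̄·Hᵀ + R = [148 -76; -76 107]
K = P̄·Hᵀ·S⁻¹ = [2547/10060 -911/2515; -2433/10060 -291/2515]
x' − x̄ = [-17662/2515, 4098/2515] = K·y
y = (KᵀK)⁻¹·Kᵀ·(x' − x̄) = [-12, 11]
z = y + H·x̄ = [-12, 11] + [15, -14] = [3, -3]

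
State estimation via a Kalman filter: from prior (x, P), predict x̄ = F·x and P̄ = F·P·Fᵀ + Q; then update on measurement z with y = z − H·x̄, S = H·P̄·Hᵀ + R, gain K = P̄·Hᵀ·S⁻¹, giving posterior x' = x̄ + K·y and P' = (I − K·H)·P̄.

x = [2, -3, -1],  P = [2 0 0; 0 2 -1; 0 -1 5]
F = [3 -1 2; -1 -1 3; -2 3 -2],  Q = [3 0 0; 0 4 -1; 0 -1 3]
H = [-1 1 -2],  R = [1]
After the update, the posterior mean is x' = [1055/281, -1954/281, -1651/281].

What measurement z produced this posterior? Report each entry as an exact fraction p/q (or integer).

z = [1]

x̄ = F·x = [7, -2, -11]
P̄ = F·P·Fᵀ + Q = [47 31 -46; 31 59 -44; -46 -44 61]
S = H·P̄·Hᵀ + R = [281]
K = P̄·Hᵀ·S⁻¹ = [76/281; 116/281; -120/281]
x' − x̄ = [-912/281, -1392/281, 1440/281] = K·y
y = (KᵀK)⁻¹·Kᵀ·(x' − x̄) = [-12]
z = y + H·x̄ = [-12] + [13] = [1]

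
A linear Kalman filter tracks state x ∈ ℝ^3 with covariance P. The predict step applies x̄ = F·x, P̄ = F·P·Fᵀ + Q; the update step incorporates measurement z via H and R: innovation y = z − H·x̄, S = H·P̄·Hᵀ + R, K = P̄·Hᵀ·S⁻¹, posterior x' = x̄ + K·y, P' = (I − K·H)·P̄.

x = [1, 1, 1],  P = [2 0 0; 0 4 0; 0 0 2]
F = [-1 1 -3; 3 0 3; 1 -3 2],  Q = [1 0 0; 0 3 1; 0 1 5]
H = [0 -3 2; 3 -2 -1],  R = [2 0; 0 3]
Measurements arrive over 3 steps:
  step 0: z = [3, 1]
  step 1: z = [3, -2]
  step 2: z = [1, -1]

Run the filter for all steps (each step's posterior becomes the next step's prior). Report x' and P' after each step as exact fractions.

step 0: x̄ = F·x = [-3, 6, 0]
step 0: P̄ = F·P·Fᵀ + Q = [25 -24 -26; -24 39 19; -26 19 51]
step 0: y = z − H·x̄ = [21, 22]
step 0: S = H·P̄·Hᵀ + R = [329 173; 173 955]
step 0: K = P̄·Hᵀ·S⁻¹ = [-6677/284266 45561/284266; -23104/142133 -20967/142133; 35933/142133 -31364/142133]
step 0: x' = x̄ + K·y = [9327/284266, -93660/142133, 64585/142133]
step 0: P' = (I − K·H)·P̄ = [451601/284266 174971/142133 259118/142133; 174971/142133 174548/142133 238718/142133; 259118/142133 238718/142133 394010/142133]
step 1: x̄ = F·x = [-584157/284266, 415491/284266, 829627/284266]
step 1: P̄ = F·P·Fᵀ + Q = [7722059/284266 -12183681/284266 -2166625/284266; -12183681/284266 21337635/284266 3584911/284266; -2166625/284266 3584911/284266 2410935/284266]
step 1: y = z − H·x̄ = [440017/284266, 1422274/142133]
step 1: S = H·P̄·Hᵀ + R = [159232055/284266 108136204/142133; 108136204/142133 165828185/142133]
step 1: K = P̄·Hᵀ·S⁻¹ = [-223515547/21235641571 3328008186/21235641571; -3315865223/21235641571 -3140055216/21235641571; 5312366581/21235641571 -4493810416/21235641571]
step 1: x' = x̄ + K·y = [-10682319673/21235641571, -5515457003/21235641571, 25231064511/21235641571]
step 1: P' = (I − K·H)·P̄ = [20338352466/21235641571 14644156682/21235641571 21742719476/21235641571; 14644156682/21235641571 16191000262/21235641571 20970635170/21235641571; 21742719476/21235641571 20970635170/21235641571 36768319336/21235641571]
step 2: x̄ = F·x = [-70526330863/21235641571, 43646234514/21235641571, 56326180358/21235641571]
step 2: P̄ = F·P·Fᵀ + Q = [364024060795/21235641571 -545998189578/21235641571 -108981253050/21235641571; -545998189578/21235641571 969035921499/21235641571 178011963601/21235641571; -108981253050/21235641571 178011963601/21235641571 166767155795/21235641571]
step 2: y = z − H·x̄ = [39521984397/21235641571, 333962000404/21235641571]
step 2: S = H·P̄·Hᵀ + R = [7294719636601/21235641571 9562765441705/21235641571; 9562765441705/21235641571 15300747961299/21235641571]
step 2: K = P̄·Hᵀ·S⁻¹ = [-9434366985459/949732723990094 148228249427151/949732723990094; -73793858759320/474866361995047 -70389511748649/474866361995047; 119092018877894/474866361995047 -100802884902121/474866361995047]
step 2: x' = x̄ + K·y = [-840635140387871/949732723990094, -268311803437818/474866361995047, -104078410696340/474866361995047]
step 2: P' = (I − K·H)·P̄ = [905454470796845/949732723990094 325873290156363/474866361995047 484092751741815/474866361995047; 325873290156363/474866361995047 360737789849816/474866361995047 467312826015404/474866361995047; 484092751741815/474866361995047 467312826015404/474866361995047 820061257901000/474866361995047]

step 0: x' = [9327/284266, -93660/142133, 64585/142133], P' = [451601/284266 174971/142133 259118/142133; 174971/142133 174548/142133 238718/142133; 259118/142133 238718/142133 394010/142133]
step 1: x' = [-10682319673/21235641571, -5515457003/21235641571, 25231064511/21235641571], P' = [20338352466/21235641571 14644156682/21235641571 21742719476/21235641571; 14644156682/21235641571 16191000262/21235641571 20970635170/21235641571; 21742719476/21235641571 20970635170/21235641571 36768319336/21235641571]
step 2: x' = [-840635140387871/949732723990094, -268311803437818/474866361995047, -104078410696340/474866361995047], P' = [905454470796845/949732723990094 325873290156363/474866361995047 484092751741815/474866361995047; 325873290156363/474866361995047 360737789849816/474866361995047 467312826015404/474866361995047; 484092751741815/474866361995047 467312826015404/474866361995047 820061257901000/474866361995047]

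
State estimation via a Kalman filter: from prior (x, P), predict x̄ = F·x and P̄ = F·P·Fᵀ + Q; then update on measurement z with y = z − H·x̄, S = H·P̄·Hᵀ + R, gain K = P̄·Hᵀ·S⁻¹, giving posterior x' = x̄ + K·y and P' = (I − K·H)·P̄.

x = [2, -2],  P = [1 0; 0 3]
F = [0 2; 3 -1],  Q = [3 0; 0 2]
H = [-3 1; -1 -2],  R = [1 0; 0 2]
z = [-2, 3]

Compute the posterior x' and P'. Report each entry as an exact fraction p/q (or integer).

x' = [1741/8945, -11784/8945]
P' = [1074/8945 684/8945; 684/8945 3334/8945]

x̄ = F·x = [-4, 8]
P̄ = F·P·Fᵀ + Q = [15 -6; -6 14]
y = z − H·x̄ = [-22, 15]
S = H·P̄·Hᵀ + R = [186 -13; -13 49]
K = P̄·Hᵀ·S⁻¹ = [-2538/8945 -1221/8945; 1282/8945 -3676/8945]
x' = x̄ + K·y = [1741/8945, -11784/8945]
P' = (I − K·H)·P̄ = [1074/8945 684/8945; 684/8945 3334/8945]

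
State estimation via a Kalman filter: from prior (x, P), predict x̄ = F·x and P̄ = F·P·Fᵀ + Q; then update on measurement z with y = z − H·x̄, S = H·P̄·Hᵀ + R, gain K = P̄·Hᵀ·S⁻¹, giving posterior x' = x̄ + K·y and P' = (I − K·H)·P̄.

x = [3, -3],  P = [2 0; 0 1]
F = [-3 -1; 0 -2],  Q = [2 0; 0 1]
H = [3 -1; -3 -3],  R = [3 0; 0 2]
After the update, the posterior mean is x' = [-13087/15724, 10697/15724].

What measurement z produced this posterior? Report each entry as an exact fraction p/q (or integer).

z = [-2, 1]

x̄ = F·x = [-6, 6]
P̄ = F·P·Fᵀ + Q = [21 2; 2 5]
S = H·P̄·Hᵀ + R = [185 -186; -186 272]
K = P̄·Hᵀ·S⁻¹ = [1879/7862 -1419/15724; -1817/7862 -3699/15724]
x' − x̄ = [81257/15724, -83647/15724] = K·y
y = (KᵀK)⁻¹·Kᵀ·(x' − x̄) = [22, 1]
z = y + H·x̄ = [22, 1] + [-24, 0] = [-2, 1]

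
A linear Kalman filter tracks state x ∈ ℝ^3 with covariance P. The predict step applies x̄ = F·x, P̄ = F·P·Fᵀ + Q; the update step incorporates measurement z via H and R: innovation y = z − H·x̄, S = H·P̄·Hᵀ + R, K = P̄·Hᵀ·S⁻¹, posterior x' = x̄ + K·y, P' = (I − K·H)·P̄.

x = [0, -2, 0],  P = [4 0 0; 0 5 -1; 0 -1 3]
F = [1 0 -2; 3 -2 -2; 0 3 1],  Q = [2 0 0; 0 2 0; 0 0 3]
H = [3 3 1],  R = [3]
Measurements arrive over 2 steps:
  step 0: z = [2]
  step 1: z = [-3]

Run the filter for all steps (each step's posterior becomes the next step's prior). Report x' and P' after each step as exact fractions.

step 0: x' = [-19/40, 371/120, -467/80], P' = [357/80 -471/80 741/160; -471/80 2999/240 -3063/160; 741/160 -3063/160 13893/320]
step 1: x' = [555380/425399, -4690124/1276197, 135731/32723], P' = [7877368/425399 -11380450/425399 826998/32723; -11380450/425399 17074688/425399 -1299506/32723; 826998/32723 -1299506/32723 1416189/32723]

step 0: x̄ = F·x = [0, 4, -6]
step 0: P̄ = F·P·Fᵀ + Q = [18 20 0; 20 62 -28; 0 -28 45]
step 0: y = z − H·x̄ = [-4]
step 0: S = H·P̄·Hᵀ + R = [960]
step 0: K = P̄·Hᵀ·S⁻¹ = [19/160; 109/480; -13/320]
step 0: x' = x̄ + K·y = [-19/40, 371/120, -467/80]
step 0: P' = (I − K·H)·P̄ = [357/80 -471/80 741/160; -471/80 2999/240 -3063/160; 741/160 -3063/160 13893/320]
step 1: x̄ = F·x = [56/5, 61/15, 55/16]
step 1: P̄ = F·P·Fᵀ + Q = [808/5 426/5 15; 426/5 1916/15 -191/4; 15 -191/4 2817/64]
step 1: y = z − H·x̄ = [-4179/80]
step 1: S = H·P̄·Hᵀ + R = [1276197/320]
step 1: K = P̄·Hᵀ·S⁻¹ = [80576/425399; 189136/1276197; -445/32723]
step 1: x' = x̄ + K·y = [555380/425399, -4690124/1276197, 135731/32723]
step 1: P' = (I − K·H)·P̄ = [7877368/425399 -11380450/425399 826998/32723; -11380450/425399 17074688/425399 -1299506/32723; 826998/32723 -1299506/32723 1416189/32723]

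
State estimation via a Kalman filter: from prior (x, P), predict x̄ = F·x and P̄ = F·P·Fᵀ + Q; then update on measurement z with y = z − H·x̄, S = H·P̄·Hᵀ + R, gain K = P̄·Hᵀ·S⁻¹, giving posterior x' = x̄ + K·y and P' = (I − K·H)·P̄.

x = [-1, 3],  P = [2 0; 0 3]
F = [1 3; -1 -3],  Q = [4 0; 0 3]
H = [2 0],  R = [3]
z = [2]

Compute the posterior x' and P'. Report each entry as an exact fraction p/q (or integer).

x' = [52/45, -268/135]
P' = [11/15 -29/45; -29/45 956/135]

x̄ = F·x = [8, -8]
P̄ = F·P·Fᵀ + Q = [33 -29; -29 32]
y = z − H·x̄ = [-14]
S = H·P̄·Hᵀ + R = [135]
K = P̄·Hᵀ·S⁻¹ = [22/45; -58/135]
x' = x̄ + K·y = [52/45, -268/135]
P' = (I − K·H)·P̄ = [11/15 -29/45; -29/45 956/135]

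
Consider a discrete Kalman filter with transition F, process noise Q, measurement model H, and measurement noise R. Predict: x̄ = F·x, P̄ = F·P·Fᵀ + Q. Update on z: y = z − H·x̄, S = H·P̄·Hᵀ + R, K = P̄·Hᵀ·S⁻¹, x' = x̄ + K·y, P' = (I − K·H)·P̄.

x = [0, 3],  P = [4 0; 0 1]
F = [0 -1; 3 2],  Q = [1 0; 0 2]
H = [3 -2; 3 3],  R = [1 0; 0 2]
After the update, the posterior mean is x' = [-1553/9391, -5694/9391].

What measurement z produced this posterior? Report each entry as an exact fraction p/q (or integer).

x̄ = F·x = [-3, 6]
P̄ = F·P·Fᵀ + Q = [2 -2; -2 42]
S = H·P̄·Hᵀ + R = [211 -240; -240 362]
K = P̄·Hᵀ·S⁻¹ = [1810/9391 1200/9391; -1890/9391 1860/9391]
x' − x̄ = [26620/9391, -62040/9391] = K·y
y = (KᵀK)⁻¹·Kᵀ·(x' − x̄) = [22, -11]
z = y + H·x̄ = [22, -11] + [-21, 9] = [1, -2]

z = [1, -2]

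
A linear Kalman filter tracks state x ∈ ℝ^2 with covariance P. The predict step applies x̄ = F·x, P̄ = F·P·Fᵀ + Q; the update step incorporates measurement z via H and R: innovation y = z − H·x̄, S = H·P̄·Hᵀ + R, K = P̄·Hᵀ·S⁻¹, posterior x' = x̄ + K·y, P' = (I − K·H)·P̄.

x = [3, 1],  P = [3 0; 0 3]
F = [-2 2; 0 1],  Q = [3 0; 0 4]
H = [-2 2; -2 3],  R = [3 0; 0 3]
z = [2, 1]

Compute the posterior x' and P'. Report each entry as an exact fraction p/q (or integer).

x̄ = F·x = [-4, 1]
P̄ = F·P·Fᵀ + Q = [27 6; 6 7]
y = z − H·x̄ = [-8, -10]
S = H·P̄·Hᵀ + R = [91 90; 90 102]
K = P̄·Hᵀ·S⁻¹ = [-174/197 84/197; -101/197 213/394]
x' = x̄ + K·y = [-236/197, -60/197]
P' = (I − K·H)·P̄ = [1035/197 774/197; 774/197 1245/394]

x' = [-236/197, -60/197]
P' = [1035/197 774/197; 774/197 1245/394]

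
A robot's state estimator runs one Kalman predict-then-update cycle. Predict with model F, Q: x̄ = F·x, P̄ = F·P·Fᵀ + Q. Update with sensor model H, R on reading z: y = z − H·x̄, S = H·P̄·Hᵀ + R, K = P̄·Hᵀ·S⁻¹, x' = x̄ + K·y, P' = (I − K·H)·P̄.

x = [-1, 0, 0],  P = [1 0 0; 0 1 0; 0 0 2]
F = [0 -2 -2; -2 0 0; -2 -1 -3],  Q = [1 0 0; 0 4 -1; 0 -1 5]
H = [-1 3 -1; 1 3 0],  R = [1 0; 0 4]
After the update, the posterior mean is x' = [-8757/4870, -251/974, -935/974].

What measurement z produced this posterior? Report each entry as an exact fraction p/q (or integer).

z = [2, -3]

x̄ = F·x = [0, 2, 2]
P̄ = F·P·Fᵀ + Q = [13 0 14; 0 8 3; 14 3 28]
S = H·P̄·Hᵀ + R = [124 36; 36 89]
K = P̄·Hᵀ·S⁻¹ = [-2871/9740 646/2435; 201/1948 111/487; -753/1948 202/487]
x' − x̄ = [-8757/4870, -2199/974, -2883/974] = K·y
y = (KᵀK)⁻¹·Kᵀ·(x' − x̄) = [-2, -9]
z = y + H·x̄ = [-2, -9] + [4, 6] = [2, -3]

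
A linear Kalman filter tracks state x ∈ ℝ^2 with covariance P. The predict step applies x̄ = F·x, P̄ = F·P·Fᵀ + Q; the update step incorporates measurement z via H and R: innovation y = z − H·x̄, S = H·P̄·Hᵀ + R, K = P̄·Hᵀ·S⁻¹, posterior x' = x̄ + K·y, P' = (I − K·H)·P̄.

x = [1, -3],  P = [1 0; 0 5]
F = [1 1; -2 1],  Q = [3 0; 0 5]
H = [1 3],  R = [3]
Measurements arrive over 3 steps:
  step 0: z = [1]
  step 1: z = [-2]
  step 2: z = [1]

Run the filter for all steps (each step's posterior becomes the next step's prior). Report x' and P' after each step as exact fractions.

step 0: x' = [1/13, 5/26], P' = [90/13 -57/26; -57/26 53/52]
step 1: x' = [1934/4265, -3457/4265], P' = [19617/4265 -13737/8530; -13737/8530 3808/4265]
step 2: x' = [-1567993/2087216, 1162877/2087216], P' = [18260751/4174432 -6339675/4174432; -6339675/4174432 3571895/4174432]

step 0: x̄ = F·x = [-2, -5]
step 0: P̄ = F·P·Fᵀ + Q = [9 3; 3 14]
step 0: y = z − H·x̄ = [18]
step 0: S = H·P̄·Hᵀ + R = [156]
step 0: K = P̄·Hᵀ·S⁻¹ = [3/26; 15/52]
step 0: x' = x̄ + K·y = [1/13, 5/26]
step 0: P' = (I − K·H)·P̄ = [90/13 -57/26; -57/26 53/52]
step 1: x̄ = F·x = [7/26, 1/26]
step 1: P̄ = F·P·Fᵀ + Q = [341/52 -553/52; -553/52 2209/52]
step 1: y = z − H·x̄ = [-31/13]
step 1: S = H·P̄·Hᵀ + R = [4265/13]
step 1: K = P̄·Hᵀ·S⁻¹ = [-659/8530; 3037/8530]
step 1: x' = x̄ + K·y = [1934/4265, -3457/4265]
step 1: P' = (I − K·H)·P̄ = [19617/4265 -13737/8530; -13737/8530 3808/4265]
step 2: x̄ = F·x = [-1523/4265, -1465/853]
step 2: P̄ = F·P·Fᵀ + Q = [22483/4265 -11423/1706; -11423/1706 26215/853]
step 2: y = z − H·x̄ = [27763/4265]
step 2: S = H·P̄·Hᵀ + R = [1043608/4265]
step 2: K = P̄·Hᵀ·S⁻¹ = [-126379/2087216; 729335/2087216]
step 2: x' = x̄ + K·y = [-1567993/2087216, 1162877/2087216]
step 2: P' = (I − K·H)·P̄ = [18260751/4174432 -6339675/4174432; -6339675/4174432 3571895/4174432]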